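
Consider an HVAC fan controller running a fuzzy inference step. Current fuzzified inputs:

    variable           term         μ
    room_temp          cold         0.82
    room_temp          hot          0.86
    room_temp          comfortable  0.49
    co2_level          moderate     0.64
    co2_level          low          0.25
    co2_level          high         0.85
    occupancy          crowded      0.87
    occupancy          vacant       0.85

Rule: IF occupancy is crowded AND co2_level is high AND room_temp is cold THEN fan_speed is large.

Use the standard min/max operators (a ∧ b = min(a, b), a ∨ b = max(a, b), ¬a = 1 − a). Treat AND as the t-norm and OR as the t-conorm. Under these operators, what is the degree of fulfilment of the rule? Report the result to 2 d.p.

0.82

firing strength: crowded=0.87, high=0.85, cold=0.82; AND[min(a, b)] → w = 0.82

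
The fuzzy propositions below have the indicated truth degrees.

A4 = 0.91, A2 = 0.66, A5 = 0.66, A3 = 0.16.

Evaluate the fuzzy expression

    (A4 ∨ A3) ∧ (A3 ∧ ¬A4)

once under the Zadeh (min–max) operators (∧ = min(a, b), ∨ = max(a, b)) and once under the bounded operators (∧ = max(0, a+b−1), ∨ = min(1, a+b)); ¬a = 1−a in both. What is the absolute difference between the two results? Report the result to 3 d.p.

0.090

Under Zadeh (min–max):
  A4 ∨ A3 = max(a, b) on (0.91, 0.16) = 0.91
  ¬A4 = 1 − 0.91 = 0.09
  A3 ∧ ¬A4 = min(a, b) on (0.16, 0.09) = 0.09
  (A4 ∨ A3) ∧ (A3 ∧ ¬A4) = min(a, b) on (0.91, 0.09) = 0.09
  → value = 0.0900
Under bounded:
  A4 ∨ A3 = min(1, a+b) on (0.91, 0.16) = 1.00
  ¬A4 = 1 − 0.91 = 0.09
  A3 ∧ ¬A4 = max(0, a+b−1) on (0.16, 0.09) = 0.00
  (A4 ∨ A3) ∧ (A3 ∧ ¬A4) = max(0, a+b−1) on (1.00, 0.00) = 0.00
  → value = 0.0000
|0.0900 − 0.0000| = 0.090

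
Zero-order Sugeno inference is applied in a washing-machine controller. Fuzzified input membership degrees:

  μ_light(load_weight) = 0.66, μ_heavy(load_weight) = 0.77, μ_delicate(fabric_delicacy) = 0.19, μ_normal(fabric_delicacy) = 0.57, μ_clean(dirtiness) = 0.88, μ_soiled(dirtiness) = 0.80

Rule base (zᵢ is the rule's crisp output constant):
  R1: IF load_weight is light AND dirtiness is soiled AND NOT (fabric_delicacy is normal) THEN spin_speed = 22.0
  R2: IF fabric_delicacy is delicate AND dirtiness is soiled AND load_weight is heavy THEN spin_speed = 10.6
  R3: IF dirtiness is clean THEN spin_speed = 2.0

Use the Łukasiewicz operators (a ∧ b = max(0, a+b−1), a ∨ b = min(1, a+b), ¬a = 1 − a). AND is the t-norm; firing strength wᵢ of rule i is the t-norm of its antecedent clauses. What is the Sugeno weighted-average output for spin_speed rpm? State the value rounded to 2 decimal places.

R1 (z=22.0): light=0.66, soiled=0.80, ¬normal=1−0.57=0.43; AND[max(0, a+b−1)] → w = 0.00
R2 (z=10.6): delicate=0.19, soiled=0.80, heavy=0.77; AND[max(0, a+b−1)] → w = 0.00
R3 (z=2.0): clean=0.88 → w = 0.88
Weighted average = (0.00·22.0 + 0.00·10.6 + 0.88·2.0) / (0.00 + 0.00 + 0.88)
  = 1.7600 / 0.8800 = 2.00

2.00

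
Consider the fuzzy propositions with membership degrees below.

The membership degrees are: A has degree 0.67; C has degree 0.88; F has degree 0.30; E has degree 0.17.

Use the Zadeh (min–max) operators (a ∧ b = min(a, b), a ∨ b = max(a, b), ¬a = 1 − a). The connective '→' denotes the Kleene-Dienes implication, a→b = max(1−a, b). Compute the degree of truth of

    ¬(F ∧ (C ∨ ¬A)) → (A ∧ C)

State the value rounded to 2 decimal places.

0.67

¬A = 1 − 0.67 = 0.33
C ∨ ¬A = max(a, b) on (0.88, 0.33) = 0.88
F ∧ (C ∨ ¬A) = min(a, b) on (0.30, 0.88) = 0.30
¬(F ∧ (C ∨ ¬A)) = 1 − 0.30 = 0.70
A ∧ C = min(a, b) on (0.67, 0.88) = 0.67
¬(F ∧ (C ∨ ¬A)) → (A ∧ C)  [Kleene-Dienes: max(1−a, b)] with a=0.70, b=0.67 → 0.67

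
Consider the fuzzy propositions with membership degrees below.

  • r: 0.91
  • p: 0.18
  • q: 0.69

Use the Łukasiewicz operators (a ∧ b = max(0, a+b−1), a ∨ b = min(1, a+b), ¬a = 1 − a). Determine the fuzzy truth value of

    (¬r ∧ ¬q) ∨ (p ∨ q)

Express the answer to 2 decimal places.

¬r = 1 − 0.91 = 0.09
¬q = 1 − 0.69 = 0.31
¬r ∧ ¬q = max(0, a+b−1) on (0.09, 0.31) = 0.00
p ∨ q = min(1, a+b) on (0.18, 0.69) = 0.87
(¬r ∧ ¬q) ∨ (p ∨ q) = min(1, a+b) on (0.00, 0.87) = 0.87

0.87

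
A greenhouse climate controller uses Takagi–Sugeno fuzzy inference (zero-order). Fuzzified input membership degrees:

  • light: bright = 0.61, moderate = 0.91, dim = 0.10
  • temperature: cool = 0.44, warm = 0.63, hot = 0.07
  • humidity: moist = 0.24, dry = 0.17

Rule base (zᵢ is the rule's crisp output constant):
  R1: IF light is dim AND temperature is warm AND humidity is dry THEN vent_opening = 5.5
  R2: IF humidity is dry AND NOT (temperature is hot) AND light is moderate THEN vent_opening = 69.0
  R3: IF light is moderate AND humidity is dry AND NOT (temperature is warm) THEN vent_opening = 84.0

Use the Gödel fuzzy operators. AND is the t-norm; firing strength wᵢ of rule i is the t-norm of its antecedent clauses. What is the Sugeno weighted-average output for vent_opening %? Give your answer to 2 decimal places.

R1 (z=5.5): dim=0.10, warm=0.63, dry=0.17; AND[min(a, b)] → w = 0.10
R2 (z=69.0): dry=0.17, ¬hot=1−0.07=0.93, moderate=0.91; AND[min(a, b)] → w = 0.17
R3 (z=84.0): moderate=0.91, dry=0.17, ¬warm=1−0.63=0.37; AND[min(a, b)] → w = 0.17
Weighted average = (0.10·5.5 + 0.17·69.0 + 0.17·84.0) / (0.10 + 0.17 + 0.17)
  = 26.5600 / 0.4400 = 60.36

60.36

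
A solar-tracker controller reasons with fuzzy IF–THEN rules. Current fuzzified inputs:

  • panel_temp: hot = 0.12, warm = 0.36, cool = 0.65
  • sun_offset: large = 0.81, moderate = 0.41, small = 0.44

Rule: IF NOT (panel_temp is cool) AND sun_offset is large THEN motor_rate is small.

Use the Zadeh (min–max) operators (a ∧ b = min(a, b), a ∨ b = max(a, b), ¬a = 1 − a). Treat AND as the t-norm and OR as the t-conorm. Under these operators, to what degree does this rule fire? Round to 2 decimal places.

firing strength: ¬cool=1−0.65=0.35, large=0.81; AND[min(a, b)] → w = 0.35

0.35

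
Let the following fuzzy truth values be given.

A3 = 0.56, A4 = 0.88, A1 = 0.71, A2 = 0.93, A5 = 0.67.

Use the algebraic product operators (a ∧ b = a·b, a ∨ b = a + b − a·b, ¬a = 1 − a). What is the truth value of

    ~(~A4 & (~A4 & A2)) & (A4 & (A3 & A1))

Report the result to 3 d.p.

0.345

~A4 = 1 − 0.8800 = 0.1200
~A4 = 1 − 0.8800 = 0.1200
~A4 & A2 = a·b on (0.1200, 0.9300) = 0.1116
~A4 & (~A4 & A2) = a·b on (0.1200, 0.1116) = 0.0134
~(~A4 & (~A4 & A2)) = 1 − 0.0134 = 0.9866
A3 & A1 = a·b on (0.5600, 0.7100) = 0.3976
A4 & (A3 & A1) = a·b on (0.8800, 0.3976) = 0.3499
~(~A4 & (~A4 & A2)) & (A4 & (A3 & A1)) = a·b on (0.9866, 0.3499) = 0.3452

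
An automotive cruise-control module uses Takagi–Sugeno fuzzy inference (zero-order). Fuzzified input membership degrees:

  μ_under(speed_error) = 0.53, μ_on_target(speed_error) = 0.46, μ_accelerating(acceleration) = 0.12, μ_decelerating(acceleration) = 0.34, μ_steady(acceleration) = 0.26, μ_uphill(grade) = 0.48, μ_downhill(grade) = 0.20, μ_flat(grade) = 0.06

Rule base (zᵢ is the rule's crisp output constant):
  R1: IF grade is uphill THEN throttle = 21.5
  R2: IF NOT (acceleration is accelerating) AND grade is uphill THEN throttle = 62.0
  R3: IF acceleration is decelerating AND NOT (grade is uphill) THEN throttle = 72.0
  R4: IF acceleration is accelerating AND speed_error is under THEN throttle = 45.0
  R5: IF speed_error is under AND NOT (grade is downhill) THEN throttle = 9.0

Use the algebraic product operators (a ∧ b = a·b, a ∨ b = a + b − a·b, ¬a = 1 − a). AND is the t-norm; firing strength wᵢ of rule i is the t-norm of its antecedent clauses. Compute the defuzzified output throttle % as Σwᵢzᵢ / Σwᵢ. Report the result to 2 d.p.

35.69

R1 (z=21.5): uphill=0.48 → w = 0.4800
R2 (z=62.0): ¬accelerating=1−0.12=0.88, uphill=0.48; AND[a·b] → w = 0.4224
R3 (z=72.0): decelerating=0.34, ¬uphill=1−0.48=0.52; AND[a·b] → w = 0.1768
R4 (z=45.0): accelerating=0.12, under=0.53; AND[a·b] → w = 0.0636
R5 (z=9.0): under=0.53, ¬downhill=1−0.20=0.80; AND[a·b] → w = 0.4240
Weighted average = (0.4800·21.5 + 0.4224·62.0 + 0.1768·72.0 + 0.0636·45.0 + 0.4240·9.0) / (0.4800 + 0.4224 + 0.1768 + 0.0636 + 0.4240)
  = 55.9164 / 1.5668 = 35.69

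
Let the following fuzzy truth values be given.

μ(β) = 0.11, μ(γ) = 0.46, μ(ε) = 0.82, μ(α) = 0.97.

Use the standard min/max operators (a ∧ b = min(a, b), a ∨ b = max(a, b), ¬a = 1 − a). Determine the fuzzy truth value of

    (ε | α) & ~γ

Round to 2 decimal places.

ε | α = max(a, b) on (0.82, 0.97) = 0.97
~γ = 1 − 0.46 = 0.54
(ε | α) & ~γ = min(a, b) on (0.97, 0.54) = 0.54

0.54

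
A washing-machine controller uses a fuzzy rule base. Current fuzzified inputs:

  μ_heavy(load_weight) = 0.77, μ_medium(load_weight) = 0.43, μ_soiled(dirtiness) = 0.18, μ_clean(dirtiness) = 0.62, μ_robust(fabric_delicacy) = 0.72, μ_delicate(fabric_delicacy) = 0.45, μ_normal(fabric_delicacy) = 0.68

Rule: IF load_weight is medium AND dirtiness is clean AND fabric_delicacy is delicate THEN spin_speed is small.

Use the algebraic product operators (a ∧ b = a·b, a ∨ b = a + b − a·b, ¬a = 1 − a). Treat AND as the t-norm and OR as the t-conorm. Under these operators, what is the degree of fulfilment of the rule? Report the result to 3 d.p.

0.120

firing strength: medium=0.43, clean=0.62, delicate=0.45; AND[a·b] → w = 0.1200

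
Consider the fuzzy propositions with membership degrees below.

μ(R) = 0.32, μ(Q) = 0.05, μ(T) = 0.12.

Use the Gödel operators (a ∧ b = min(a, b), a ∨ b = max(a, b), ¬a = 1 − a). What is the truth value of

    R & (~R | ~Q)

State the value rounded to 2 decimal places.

~R = 1 − 0.32 = 0.68
~Q = 1 − 0.05 = 0.95
~R | ~Q = max(a, b) on (0.68, 0.95) = 0.95
R & (~R | ~Q) = min(a, b) on (0.32, 0.95) = 0.32

0.32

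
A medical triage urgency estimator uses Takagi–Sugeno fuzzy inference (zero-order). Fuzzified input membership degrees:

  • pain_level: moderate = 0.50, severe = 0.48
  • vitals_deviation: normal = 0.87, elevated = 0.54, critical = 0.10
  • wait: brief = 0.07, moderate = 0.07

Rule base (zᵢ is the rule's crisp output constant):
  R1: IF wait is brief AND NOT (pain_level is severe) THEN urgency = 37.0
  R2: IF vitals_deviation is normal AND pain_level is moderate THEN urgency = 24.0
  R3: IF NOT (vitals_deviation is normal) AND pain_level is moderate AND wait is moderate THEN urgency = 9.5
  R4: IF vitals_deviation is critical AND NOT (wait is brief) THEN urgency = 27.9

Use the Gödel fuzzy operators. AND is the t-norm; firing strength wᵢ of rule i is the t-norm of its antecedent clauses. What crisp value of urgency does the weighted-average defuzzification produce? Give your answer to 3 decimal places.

24.385

R1 (z=37.0): brief=0.07, ¬severe=1−0.48=0.52; AND[min(a, b)] → w = 0.07
R2 (z=24.0): normal=0.87, moderate=0.50; AND[min(a, b)] → w = 0.50
R3 (z=9.5): ¬normal=1−0.87=0.13, moderate=0.50, moderate=0.07; AND[min(a, b)] → w = 0.07
R4 (z=27.9): critical=0.10, ¬brief=1−0.07=0.93; AND[min(a, b)] → w = 0.10
Weighted average = (0.07·37.0 + 0.50·24.0 + 0.07·9.5 + 0.10·27.9) / (0.07 + 0.50 + 0.07 + 0.10)
  = 18.0450 / 0.7400 = 24.385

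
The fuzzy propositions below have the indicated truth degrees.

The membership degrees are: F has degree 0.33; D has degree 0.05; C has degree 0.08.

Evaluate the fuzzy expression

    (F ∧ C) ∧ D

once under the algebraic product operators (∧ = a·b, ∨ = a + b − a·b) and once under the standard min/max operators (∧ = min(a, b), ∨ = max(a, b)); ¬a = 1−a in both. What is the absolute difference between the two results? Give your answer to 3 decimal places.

0.049

Under algebraic product:
  F ∧ C = a·b on (0.3300, 0.0800) = 0.0264
  (F ∧ C) ∧ D = a·b on (0.0264, 0.0500) = 0.0013
  → value = 0.0013
Under standard min/max:
  F ∧ C = min(a, b) on (0.33, 0.08) = 0.08
  (F ∧ C) ∧ D = min(a, b) on (0.08, 0.05) = 0.05
  → value = 0.0500
|0.0013 − 0.0500| = 0.049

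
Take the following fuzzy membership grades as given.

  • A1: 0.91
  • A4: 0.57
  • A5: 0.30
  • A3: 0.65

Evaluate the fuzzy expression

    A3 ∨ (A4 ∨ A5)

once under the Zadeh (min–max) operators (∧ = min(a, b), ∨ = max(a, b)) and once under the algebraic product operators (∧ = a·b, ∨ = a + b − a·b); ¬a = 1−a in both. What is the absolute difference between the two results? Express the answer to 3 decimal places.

Under Zadeh (min–max):
  A4 ∨ A5 = max(a, b) on (0.57, 0.30) = 0.57
  A3 ∨ (A4 ∨ A5) = max(a, b) on (0.65, 0.57) = 0.65
  → value = 0.6500
Under algebraic product:
  A4 ∨ A5 = a + b − a·b on (0.5700, 0.3000) = 0.6990
  A3 ∨ (A4 ∨ A5) = a + b − a·b on (0.6500, 0.6990) = 0.8946
  → value = 0.8946
|0.6500 − 0.8946| = 0.245

0.245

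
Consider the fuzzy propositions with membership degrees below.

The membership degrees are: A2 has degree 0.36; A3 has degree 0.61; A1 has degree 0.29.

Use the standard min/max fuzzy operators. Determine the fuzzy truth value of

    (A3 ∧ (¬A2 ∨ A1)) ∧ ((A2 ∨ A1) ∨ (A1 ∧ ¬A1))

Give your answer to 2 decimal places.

0.36

¬A2 = 1 − 0.36 = 0.64
¬A2 ∨ A1 = max(a, b) on (0.64, 0.29) = 0.64
A3 ∧ (¬A2 ∨ A1) = min(a, b) on (0.61, 0.64) = 0.61
A2 ∨ A1 = max(a, b) on (0.36, 0.29) = 0.36
¬A1 = 1 − 0.29 = 0.71
A1 ∧ ¬A1 = min(a, b) on (0.29, 0.71) = 0.29
(A2 ∨ A1) ∨ (A1 ∧ ¬A1) = max(a, b) on (0.36, 0.29) = 0.36
(A3 ∧ (¬A2 ∨ A1)) ∧ ((A2 ∨ A1) ∨ (A1 ∧ ¬A1)) = min(a, b) on (0.61, 0.36) = 0.36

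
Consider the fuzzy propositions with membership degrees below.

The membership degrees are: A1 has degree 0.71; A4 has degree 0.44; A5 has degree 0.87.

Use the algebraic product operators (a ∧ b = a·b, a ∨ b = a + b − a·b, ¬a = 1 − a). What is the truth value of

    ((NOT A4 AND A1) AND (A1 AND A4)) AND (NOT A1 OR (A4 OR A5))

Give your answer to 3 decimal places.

0.118

NOT A4 = 1 − 0.4400 = 0.5600
NOT A4 AND A1 = a·b on (0.5600, 0.7100) = 0.3976
A1 AND A4 = a·b on (0.7100, 0.4400) = 0.3124
(NOT A4 AND A1) AND (A1 AND A4) = a·b on (0.3976, 0.3124) = 0.1242
NOT A1 = 1 − 0.7100 = 0.2900
A4 OR A5 = a + b − a·b on (0.4400, 0.8700) = 0.9272
NOT A1 OR (A4 OR A5) = a + b − a·b on (0.2900, 0.9272) = 0.9483
((NOT A4 AND A1) AND (A1 AND A4)) AND (NOT A1 OR (A4 OR A5)) = a·b on (0.1242, 0.9483) = 0.1178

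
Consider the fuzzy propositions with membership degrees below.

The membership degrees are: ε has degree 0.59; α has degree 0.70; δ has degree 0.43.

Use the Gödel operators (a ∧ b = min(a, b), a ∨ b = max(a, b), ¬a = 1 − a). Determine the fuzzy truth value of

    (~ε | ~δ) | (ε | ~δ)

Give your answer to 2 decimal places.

0.59

~ε = 1 − 0.59 = 0.41
~δ = 1 − 0.43 = 0.57
~ε | ~δ = max(a, b) on (0.41, 0.57) = 0.57
~δ = 1 − 0.43 = 0.57
ε | ~δ = max(a, b) on (0.59, 0.57) = 0.59
(~ε | ~δ) | (ε | ~δ) = max(a, b) on (0.57, 0.59) = 0.59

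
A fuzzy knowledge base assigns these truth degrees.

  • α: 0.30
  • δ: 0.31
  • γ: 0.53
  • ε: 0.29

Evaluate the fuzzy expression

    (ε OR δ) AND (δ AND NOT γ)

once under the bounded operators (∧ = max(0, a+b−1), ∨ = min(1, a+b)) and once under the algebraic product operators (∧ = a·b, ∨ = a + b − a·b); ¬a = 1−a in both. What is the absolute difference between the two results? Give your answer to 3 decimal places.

0.074

Under bounded:
  ε OR δ = min(1, a+b) on (0.29, 0.31) = 0.60
  NOT γ = 1 − 0.53 = 0.47
  δ AND NOT γ = max(0, a+b−1) on (0.31, 0.47) = 0.00
  (ε OR δ) AND (δ AND NOT γ) = max(0, a+b−1) on (0.60, 0.00) = 0.00
  → value = 0.0000
Under algebraic product:
  ε OR δ = a + b − a·b on (0.2900, 0.3100) = 0.5101
  NOT γ = 1 − 0.5300 = 0.4700
  δ AND NOT γ = a·b on (0.3100, 0.4700) = 0.1457
  (ε OR δ) AND (δ AND NOT γ) = a·b on (0.5101, 0.1457) = 0.0743
  → value = 0.0743
|0.0000 − 0.0743| = 0.074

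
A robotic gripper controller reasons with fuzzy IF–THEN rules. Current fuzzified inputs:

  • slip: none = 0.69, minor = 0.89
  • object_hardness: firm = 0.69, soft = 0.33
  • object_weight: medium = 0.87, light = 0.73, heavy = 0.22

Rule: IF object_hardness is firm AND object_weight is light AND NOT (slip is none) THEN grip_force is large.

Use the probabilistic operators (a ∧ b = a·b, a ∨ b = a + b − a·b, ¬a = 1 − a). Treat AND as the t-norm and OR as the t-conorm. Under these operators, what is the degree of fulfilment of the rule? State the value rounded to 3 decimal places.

firing strength: firm=0.69, light=0.73, ¬none=1−0.69=0.31; AND[a·b] → w = 0.1561

0.156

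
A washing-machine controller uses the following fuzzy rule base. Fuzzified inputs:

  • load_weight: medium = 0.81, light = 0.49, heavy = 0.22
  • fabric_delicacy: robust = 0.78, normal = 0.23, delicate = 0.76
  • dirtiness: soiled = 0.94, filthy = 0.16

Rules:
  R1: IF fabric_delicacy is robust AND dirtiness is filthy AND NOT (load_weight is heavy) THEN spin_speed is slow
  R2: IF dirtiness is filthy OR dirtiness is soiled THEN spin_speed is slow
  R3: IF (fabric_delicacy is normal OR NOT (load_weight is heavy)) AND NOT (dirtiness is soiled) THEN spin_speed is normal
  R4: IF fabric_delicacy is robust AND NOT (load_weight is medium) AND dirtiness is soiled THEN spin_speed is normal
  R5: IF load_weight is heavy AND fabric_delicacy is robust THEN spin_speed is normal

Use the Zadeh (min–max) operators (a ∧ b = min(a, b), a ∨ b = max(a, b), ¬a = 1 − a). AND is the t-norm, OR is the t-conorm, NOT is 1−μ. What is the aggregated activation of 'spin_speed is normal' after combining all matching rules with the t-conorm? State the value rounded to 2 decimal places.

0.22

R1: robust=0.78, filthy=0.16, ¬heavy=1−0.22=0.78; AND[min(a, b)] → w = 0.16
R2: filthy=0.16, soiled=0.94; OR[max(a, b)] → w = 0.94
R3: (normal=0.23 OR ¬heavy=1−0.22=0.78) = 0.78; AND[min(a, b)] with ¬soiled=1−0.94=0.06 → w = 0.06
R4: robust=0.78, ¬medium=1−0.81=0.19, soiled=0.94; AND[min(a, b)] → w = 0.19
R5: heavy=0.22, robust=0.78; AND[min(a, b)] → w = 0.22
Rules with consequent 'normal': {R3, R4, R5} → strengths 0.06, 0.19, 0.22
Aggregate via t-conorm [max(a, b)]: 0.22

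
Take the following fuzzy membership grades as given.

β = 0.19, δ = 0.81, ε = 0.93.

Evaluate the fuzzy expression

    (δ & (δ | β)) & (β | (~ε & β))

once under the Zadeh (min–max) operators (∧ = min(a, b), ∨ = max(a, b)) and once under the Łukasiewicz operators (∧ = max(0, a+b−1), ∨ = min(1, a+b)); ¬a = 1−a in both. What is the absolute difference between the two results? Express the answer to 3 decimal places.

0.190

Under Zadeh (min–max):
  δ | β = max(a, b) on (0.81, 0.19) = 0.81
  δ & (δ | β) = min(a, b) on (0.81, 0.81) = 0.81
  ~ε = 1 − 0.93 = 0.07
  ~ε & β = min(a, b) on (0.07, 0.19) = 0.07
  β | (~ε & β) = max(a, b) on (0.19, 0.07) = 0.19
  (δ & (δ | β)) & (β | (~ε & β)) = min(a, b) on (0.81, 0.19) = 0.19
  → value = 0.1900
Under Łukasiewicz:
  δ | β = min(1, a+b) on (0.81, 0.19) = 1.00
  δ & (δ | β) = max(0, a+b−1) on (0.81, 1.00) = 0.81
  ~ε = 1 − 0.93 = 0.07
  ~ε & β = max(0, a+b−1) on (0.07, 0.19) = 0.00
  β | (~ε & β) = min(1, a+b) on (0.19, 0.00) = 0.19
  (δ & (δ | β)) & (β | (~ε & β)) = max(0, a+b−1) on (0.81, 0.19) = 0.00
  → value = 0.0000
|0.1900 − 0.0000| = 0.190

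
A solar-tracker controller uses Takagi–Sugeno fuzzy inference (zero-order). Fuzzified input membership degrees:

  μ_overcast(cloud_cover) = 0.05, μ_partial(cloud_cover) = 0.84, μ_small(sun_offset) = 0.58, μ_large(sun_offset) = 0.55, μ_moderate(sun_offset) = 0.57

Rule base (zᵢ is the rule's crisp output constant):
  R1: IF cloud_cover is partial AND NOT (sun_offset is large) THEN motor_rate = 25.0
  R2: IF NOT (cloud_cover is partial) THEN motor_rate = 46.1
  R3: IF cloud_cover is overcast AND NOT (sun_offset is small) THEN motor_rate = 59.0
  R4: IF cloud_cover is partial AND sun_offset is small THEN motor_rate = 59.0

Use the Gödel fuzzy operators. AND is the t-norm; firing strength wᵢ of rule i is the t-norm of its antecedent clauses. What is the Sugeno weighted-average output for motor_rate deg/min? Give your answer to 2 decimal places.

45.00

R1 (z=25.0): partial=0.84, ¬large=1−0.55=0.45; AND[min(a, b)] → w = 0.45
R2 (z=46.1): ¬partial=1−0.84=0.16 → w = 0.16
R3 (z=59.0): overcast=0.05, ¬small=1−0.58=0.42; AND[min(a, b)] → w = 0.05
R4 (z=59.0): partial=0.84, small=0.58; AND[min(a, b)] → w = 0.58
Weighted average = (0.45·25.0 + 0.16·46.1 + 0.05·59.0 + 0.58·59.0) / (0.45 + 0.16 + 0.05 + 0.58)
  = 55.7960 / 1.2400 = 45.00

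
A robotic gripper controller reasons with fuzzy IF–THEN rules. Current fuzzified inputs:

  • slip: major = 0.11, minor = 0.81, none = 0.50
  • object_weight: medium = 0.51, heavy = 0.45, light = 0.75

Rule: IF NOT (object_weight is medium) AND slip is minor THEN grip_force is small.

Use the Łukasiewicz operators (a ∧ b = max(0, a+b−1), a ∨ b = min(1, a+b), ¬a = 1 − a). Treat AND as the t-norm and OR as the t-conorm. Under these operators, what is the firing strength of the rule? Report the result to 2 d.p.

firing strength: ¬medium=1−0.51=0.49, minor=0.81; AND[max(0, a+b−1)] → w = 0.30

0.30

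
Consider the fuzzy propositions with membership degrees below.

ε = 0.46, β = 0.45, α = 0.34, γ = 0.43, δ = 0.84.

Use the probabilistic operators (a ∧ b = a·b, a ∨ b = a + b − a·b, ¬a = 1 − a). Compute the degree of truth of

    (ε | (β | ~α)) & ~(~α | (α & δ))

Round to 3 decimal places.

~α = 1 − 0.3400 = 0.6600
β | ~α = a + b − a·b on (0.4500, 0.6600) = 0.8130
ε | (β | ~α) = a + b − a·b on (0.4600, 0.8130) = 0.8990
~α = 1 − 0.3400 = 0.6600
α & δ = a·b on (0.3400, 0.8400) = 0.2856
~α | (α & δ) = a + b − a·b on (0.6600, 0.2856) = 0.7571
~(~α | (α & δ)) = 1 − 0.7571 = 0.2429
(ε | (β | ~α)) & ~(~α | (α & δ)) = a·b on (0.8990, 0.2429) = 0.2184

0.218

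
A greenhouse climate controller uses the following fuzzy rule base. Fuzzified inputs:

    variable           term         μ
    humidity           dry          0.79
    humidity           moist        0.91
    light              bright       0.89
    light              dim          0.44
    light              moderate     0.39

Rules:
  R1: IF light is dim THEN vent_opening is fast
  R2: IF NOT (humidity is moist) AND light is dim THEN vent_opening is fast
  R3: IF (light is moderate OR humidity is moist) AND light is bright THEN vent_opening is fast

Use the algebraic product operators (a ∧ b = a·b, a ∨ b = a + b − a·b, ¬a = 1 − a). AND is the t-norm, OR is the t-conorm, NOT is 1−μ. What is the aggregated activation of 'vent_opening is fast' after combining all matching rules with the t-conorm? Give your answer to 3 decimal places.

R1: dim=0.44 → w = 0.4400
R2: ¬moist=1−0.91=0.09, dim=0.44; AND[a·b] → w = 0.0396
R3: (moderate=0.39 OR moist=0.91) = 0.9451; AND[a·b] with bright=0.89 → w = 0.8411
Rules with consequent 'fast': {R1, R2, R3} → strengths 0.4400, 0.0396, 0.8411
Aggregate via t-conorm [a + b − a·b]: 0.9146

0.915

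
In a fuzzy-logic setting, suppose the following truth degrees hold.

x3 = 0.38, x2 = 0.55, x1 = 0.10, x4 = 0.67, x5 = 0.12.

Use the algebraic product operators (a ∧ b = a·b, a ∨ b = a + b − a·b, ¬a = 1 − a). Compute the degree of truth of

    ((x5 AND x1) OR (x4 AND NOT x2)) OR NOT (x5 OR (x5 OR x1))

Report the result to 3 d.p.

x5 AND x1 = a·b on (0.1200, 0.1000) = 0.0120
NOT x2 = 1 − 0.5500 = 0.4500
x4 AND NOT x2 = a·b on (0.6700, 0.4500) = 0.3015
(x5 AND x1) OR (x4 AND NOT x2) = a + b − a·b on (0.0120, 0.3015) = 0.3099
x5 OR x1 = a + b − a·b on (0.1200, 0.1000) = 0.2080
x5 OR (x5 OR x1) = a + b − a·b on (0.1200, 0.2080) = 0.3030
NOT (x5 OR (x5 OR x1)) = 1 − 0.3030 = 0.6970
((x5 AND x1) OR (x4 AND NOT x2)) OR NOT (x5 OR (x5 OR x1)) = a + b − a·b on (0.3099, 0.6970) = 0.7909

0.791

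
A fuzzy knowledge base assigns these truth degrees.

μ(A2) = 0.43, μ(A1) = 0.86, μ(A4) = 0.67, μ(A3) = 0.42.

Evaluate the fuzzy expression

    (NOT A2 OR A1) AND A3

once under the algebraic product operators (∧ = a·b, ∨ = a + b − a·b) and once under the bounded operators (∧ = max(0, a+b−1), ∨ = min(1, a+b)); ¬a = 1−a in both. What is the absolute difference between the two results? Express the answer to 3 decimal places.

0.025

Under algebraic product:
  NOT A2 = 1 − 0.4300 = 0.5700
  NOT A2 OR A1 = a + b − a·b on (0.5700, 0.8600) = 0.9398
  (NOT A2 OR A1) AND A3 = a·b on (0.9398, 0.4200) = 0.3947
  → value = 0.3947
Under bounded:
  NOT A2 = 1 − 0.43 = 0.57
  NOT A2 OR A1 = min(1, a+b) on (0.57, 0.86) = 1.00
  (NOT A2 OR A1) AND A3 = max(0, a+b−1) on (1.00, 0.42) = 0.42
  → value = 0.4200
|0.3947 − 0.4200| = 0.025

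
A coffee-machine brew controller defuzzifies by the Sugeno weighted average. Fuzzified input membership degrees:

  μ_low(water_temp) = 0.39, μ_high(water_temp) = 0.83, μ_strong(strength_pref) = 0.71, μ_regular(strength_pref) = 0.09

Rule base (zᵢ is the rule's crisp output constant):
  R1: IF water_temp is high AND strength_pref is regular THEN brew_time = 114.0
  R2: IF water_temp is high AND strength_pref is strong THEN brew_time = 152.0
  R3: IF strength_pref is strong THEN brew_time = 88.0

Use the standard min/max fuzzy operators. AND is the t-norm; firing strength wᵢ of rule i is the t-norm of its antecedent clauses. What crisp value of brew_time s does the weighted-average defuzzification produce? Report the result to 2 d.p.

119.64

R1 (z=114.0): high=0.83, regular=0.09; AND[min(a, b)] → w = 0.09
R2 (z=152.0): high=0.83, strong=0.71; AND[min(a, b)] → w = 0.71
R3 (z=88.0): strong=0.71 → w = 0.71
Weighted average = (0.09·114.0 + 0.71·152.0 + 0.71·88.0) / (0.09 + 0.71 + 0.71)
  = 180.6600 / 1.5100 = 119.64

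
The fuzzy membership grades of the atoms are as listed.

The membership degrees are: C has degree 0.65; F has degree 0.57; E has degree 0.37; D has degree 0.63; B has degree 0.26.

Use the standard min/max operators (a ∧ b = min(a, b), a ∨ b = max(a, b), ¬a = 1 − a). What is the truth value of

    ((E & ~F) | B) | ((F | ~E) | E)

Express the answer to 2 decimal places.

~F = 1 − 0.57 = 0.43
E & ~F = min(a, b) on (0.37, 0.43) = 0.37
(E & ~F) | B = max(a, b) on (0.37, 0.26) = 0.37
~E = 1 − 0.37 = 0.63
F | ~E = max(a, b) on (0.57, 0.63) = 0.63
(F | ~E) | E = max(a, b) on (0.63, 0.37) = 0.63
((E & ~F) | B) | ((F | ~E) | E) = max(a, b) on (0.37, 0.63) = 0.63

0.63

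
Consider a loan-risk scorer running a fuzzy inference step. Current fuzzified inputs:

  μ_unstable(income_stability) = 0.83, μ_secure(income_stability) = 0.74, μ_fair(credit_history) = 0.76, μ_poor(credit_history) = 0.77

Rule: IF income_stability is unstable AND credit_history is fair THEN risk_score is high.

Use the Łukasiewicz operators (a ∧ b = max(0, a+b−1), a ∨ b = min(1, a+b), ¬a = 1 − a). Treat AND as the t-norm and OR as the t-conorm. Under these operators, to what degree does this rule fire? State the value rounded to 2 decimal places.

firing strength: unstable=0.83, fair=0.76; AND[max(0, a+b−1)] → w = 0.59

0.59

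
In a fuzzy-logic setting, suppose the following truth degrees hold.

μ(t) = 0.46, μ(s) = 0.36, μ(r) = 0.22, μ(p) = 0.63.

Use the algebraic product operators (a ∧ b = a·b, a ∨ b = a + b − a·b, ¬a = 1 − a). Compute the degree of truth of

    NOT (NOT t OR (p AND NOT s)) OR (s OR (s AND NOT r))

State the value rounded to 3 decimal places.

NOT t = 1 − 0.4600 = 0.5400
NOT s = 1 − 0.3600 = 0.6400
p AND NOT s = a·b on (0.6300, 0.6400) = 0.4032
NOT t OR (p AND NOT s) = a + b − a·b on (0.5400, 0.4032) = 0.7255
NOT (NOT t OR (p AND NOT s)) = 1 − 0.7255 = 0.2745
NOT r = 1 − 0.2200 = 0.7800
s AND NOT r = a·b on (0.3600, 0.7800) = 0.2808
s OR (s AND NOT r) = a + b − a·b on (0.3600, 0.2808) = 0.5397
NOT (NOT t OR (p AND NOT s)) OR (s OR (s AND NOT r)) = a + b − a·b on (0.2745, 0.5397) = 0.6661

0.666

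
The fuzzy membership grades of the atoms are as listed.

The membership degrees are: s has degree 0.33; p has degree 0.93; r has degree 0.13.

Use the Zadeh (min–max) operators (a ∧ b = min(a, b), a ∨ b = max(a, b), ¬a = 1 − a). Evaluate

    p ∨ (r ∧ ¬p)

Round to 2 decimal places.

0.93

¬p = 1 − 0.93 = 0.07
r ∧ ¬p = min(a, b) on (0.13, 0.07) = 0.07
p ∨ (r ∧ ¬p) = max(a, b) on (0.93, 0.07) = 0.93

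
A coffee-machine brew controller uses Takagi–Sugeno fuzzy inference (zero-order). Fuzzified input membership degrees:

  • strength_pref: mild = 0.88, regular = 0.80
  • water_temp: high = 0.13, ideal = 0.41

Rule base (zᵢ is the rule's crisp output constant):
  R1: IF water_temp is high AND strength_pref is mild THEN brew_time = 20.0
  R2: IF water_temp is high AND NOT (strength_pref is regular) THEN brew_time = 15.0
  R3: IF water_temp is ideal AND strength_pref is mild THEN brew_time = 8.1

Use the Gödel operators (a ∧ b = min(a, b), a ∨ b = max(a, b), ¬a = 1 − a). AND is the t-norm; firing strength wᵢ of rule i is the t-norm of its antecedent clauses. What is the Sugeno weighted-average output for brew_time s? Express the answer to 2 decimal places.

R1 (z=20.0): high=0.13, mild=0.88; AND[min(a, b)] → w = 0.13
R2 (z=15.0): high=0.13, ¬regular=1−0.80=0.20; AND[min(a, b)] → w = 0.13
R3 (z=8.1): ideal=0.41, mild=0.88; AND[min(a, b)] → w = 0.41
Weighted average = (0.13·20.0 + 0.13·15.0 + 0.41·8.1) / (0.13 + 0.13 + 0.41)
  = 7.8710 / 0.6700 = 11.75

11.75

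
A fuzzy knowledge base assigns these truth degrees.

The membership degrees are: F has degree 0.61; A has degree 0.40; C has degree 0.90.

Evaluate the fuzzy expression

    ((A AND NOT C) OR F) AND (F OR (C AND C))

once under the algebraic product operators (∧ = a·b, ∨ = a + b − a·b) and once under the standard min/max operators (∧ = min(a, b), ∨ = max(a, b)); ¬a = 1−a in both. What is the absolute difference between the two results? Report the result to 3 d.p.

Under algebraic product:
  NOT C = 1 − 0.9000 = 0.1000
  A AND NOT C = a·b on (0.4000, 0.1000) = 0.0400
  (A AND NOT C) OR F = a + b − a·b on (0.0400, 0.6100) = 0.6256
  C AND C = a·b on (0.9000, 0.9000) = 0.8100
  F OR (C AND C) = a + b − a·b on (0.6100, 0.8100) = 0.9259
  ((A AND NOT C) OR F) AND (F OR (C AND C)) = a·b on (0.6256, 0.9259) = 0.5792
  → value = 0.5792
Under standard min/max:
  NOT C = 1 − 0.90 = 0.10
  A AND NOT C = min(a, b) on (0.40, 0.10) = 0.10
  (A AND NOT C) OR F = max(a, b) on (0.10, 0.61) = 0.61
  C AND C = min(a, b) on (0.90, 0.90) = 0.90
  F OR (C AND C) = max(a, b) on (0.61, 0.90) = 0.90
  ((A AND NOT C) OR F) AND (F OR (C AND C)) = min(a, b) on (0.61, 0.90) = 0.61
  → value = 0.6100
|0.5792 − 0.6100| = 0.031

0.031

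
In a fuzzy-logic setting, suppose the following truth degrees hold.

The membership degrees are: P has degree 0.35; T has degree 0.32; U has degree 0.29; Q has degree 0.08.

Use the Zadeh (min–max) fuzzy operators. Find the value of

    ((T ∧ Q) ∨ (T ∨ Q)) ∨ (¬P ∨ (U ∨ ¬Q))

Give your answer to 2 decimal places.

0.92

T ∧ Q = min(a, b) on (0.32, 0.08) = 0.08
T ∨ Q = max(a, b) on (0.32, 0.08) = 0.32
(T ∧ Q) ∨ (T ∨ Q) = max(a, b) on (0.08, 0.32) = 0.32
¬P = 1 − 0.35 = 0.65
¬Q = 1 − 0.08 = 0.92
U ∨ ¬Q = max(a, b) on (0.29, 0.92) = 0.92
¬P ∨ (U ∨ ¬Q) = max(a, b) on (0.65, 0.92) = 0.92
((T ∧ Q) ∨ (T ∨ Q)) ∨ (¬P ∨ (U ∨ ¬Q)) = max(a, b) on (0.32, 0.92) = 0.92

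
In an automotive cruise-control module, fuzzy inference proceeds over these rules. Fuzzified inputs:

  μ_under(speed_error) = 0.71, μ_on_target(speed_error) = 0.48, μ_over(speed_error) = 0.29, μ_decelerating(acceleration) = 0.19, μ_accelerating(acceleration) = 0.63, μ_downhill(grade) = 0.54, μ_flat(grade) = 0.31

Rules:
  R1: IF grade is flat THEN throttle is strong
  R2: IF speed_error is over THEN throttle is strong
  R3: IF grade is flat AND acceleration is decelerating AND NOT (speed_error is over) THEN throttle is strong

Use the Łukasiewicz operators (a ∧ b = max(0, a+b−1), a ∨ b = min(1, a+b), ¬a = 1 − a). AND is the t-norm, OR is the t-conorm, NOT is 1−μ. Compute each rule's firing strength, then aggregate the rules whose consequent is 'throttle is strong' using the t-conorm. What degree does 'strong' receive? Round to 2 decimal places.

0.60

R1: flat=0.31 → w = 0.31
R2: over=0.29 → w = 0.29
R3: flat=0.31, decelerating=0.19, ¬over=1−0.29=0.71; AND[max(0, a+b−1)] → w = 0.00
Rules with consequent 'strong': {R1, R2, R3} → strengths 0.31, 0.29, 0.00
Aggregate via t-conorm [min(1, a+b)]: 0.60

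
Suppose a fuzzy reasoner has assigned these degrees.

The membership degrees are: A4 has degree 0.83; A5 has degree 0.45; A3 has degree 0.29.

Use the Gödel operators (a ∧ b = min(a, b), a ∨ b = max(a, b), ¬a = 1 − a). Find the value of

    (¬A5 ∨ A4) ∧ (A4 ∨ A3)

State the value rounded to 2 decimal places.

¬A5 = 1 − 0.45 = 0.55
¬A5 ∨ A4 = max(a, b) on (0.55, 0.83) = 0.83
A4 ∨ A3 = max(a, b) on (0.83, 0.29) = 0.83
(¬A5 ∨ A4) ∧ (A4 ∨ A3) = min(a, b) on (0.83, 0.83) = 0.83

0.83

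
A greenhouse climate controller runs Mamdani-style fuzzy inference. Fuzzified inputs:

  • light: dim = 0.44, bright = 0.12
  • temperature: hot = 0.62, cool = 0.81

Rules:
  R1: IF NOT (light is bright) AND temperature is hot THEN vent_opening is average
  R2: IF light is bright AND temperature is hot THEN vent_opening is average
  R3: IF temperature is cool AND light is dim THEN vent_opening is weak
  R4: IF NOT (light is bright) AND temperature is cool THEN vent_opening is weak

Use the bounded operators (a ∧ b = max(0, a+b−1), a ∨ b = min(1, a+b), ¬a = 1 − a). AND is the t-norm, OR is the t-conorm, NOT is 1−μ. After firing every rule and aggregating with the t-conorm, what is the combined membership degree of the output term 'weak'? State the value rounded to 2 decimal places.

0.94

R1: ¬bright=1−0.12=0.88, hot=0.62; AND[max(0, a+b−1)] → w = 0.50
R2: bright=0.12, hot=0.62; AND[max(0, a+b−1)] → w = 0.00
R3: cool=0.81, dim=0.44; AND[max(0, a+b−1)] → w = 0.25
R4: ¬bright=1−0.12=0.88, cool=0.81; AND[max(0, a+b−1)] → w = 0.69
Rules with consequent 'weak': {R3, R4} → strengths 0.25, 0.69
Aggregate via t-conorm [min(1, a+b)]: 0.94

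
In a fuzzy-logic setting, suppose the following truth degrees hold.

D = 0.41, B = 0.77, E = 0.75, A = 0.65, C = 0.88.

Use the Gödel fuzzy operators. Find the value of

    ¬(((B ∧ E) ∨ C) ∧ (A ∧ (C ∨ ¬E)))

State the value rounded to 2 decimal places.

B ∧ E = min(a, b) on (0.77, 0.75) = 0.75
(B ∧ E) ∨ C = max(a, b) on (0.75, 0.88) = 0.88
¬E = 1 − 0.75 = 0.25
C ∨ ¬E = max(a, b) on (0.88, 0.25) = 0.88
A ∧ (C ∨ ¬E) = min(a, b) on (0.65, 0.88) = 0.65
((B ∧ E) ∨ C) ∧ (A ∧ (C ∨ ¬E)) = min(a, b) on (0.88, 0.65) = 0.65
¬(((B ∧ E) ∨ C) ∧ (A ∧ (C ∨ ¬E))) = 1 − 0.65 = 0.35

0.35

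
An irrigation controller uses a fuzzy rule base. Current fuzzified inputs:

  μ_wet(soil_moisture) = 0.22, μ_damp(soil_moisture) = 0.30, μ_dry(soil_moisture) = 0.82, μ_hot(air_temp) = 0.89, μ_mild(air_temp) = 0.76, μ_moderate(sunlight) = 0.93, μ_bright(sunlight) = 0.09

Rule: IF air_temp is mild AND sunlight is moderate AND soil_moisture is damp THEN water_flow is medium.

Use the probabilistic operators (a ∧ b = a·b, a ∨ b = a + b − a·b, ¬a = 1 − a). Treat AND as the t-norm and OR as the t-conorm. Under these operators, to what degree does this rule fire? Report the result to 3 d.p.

0.212

firing strength: mild=0.76, moderate=0.93, damp=0.30; AND[a·b] → w = 0.2120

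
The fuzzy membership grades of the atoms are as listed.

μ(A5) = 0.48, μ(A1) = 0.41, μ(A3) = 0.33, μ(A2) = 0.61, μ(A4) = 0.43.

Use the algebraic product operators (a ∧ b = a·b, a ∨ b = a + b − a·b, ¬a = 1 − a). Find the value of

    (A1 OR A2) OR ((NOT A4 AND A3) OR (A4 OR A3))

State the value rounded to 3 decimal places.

0.929

A1 OR A2 = a + b − a·b on (0.4100, 0.6100) = 0.7699
NOT A4 = 1 − 0.4300 = 0.5700
NOT A4 AND A3 = a·b on (0.5700, 0.3300) = 0.1881
A4 OR A3 = a + b − a·b on (0.4300, 0.3300) = 0.6181
(NOT A4 AND A3) OR (A4 OR A3) = a + b − a·b on (0.1881, 0.6181) = 0.6899
(A1 OR A2) OR ((NOT A4 AND A3) OR (A4 OR A3)) = a + b − a·b on (0.7699, 0.6899) = 0.9287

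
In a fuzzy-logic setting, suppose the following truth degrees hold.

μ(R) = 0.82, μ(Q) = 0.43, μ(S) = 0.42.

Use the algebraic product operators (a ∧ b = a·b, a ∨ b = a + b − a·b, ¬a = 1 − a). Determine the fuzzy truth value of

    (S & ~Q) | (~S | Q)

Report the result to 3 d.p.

~Q = 1 − 0.4300 = 0.5700
S & ~Q = a·b on (0.4200, 0.5700) = 0.2394
~S = 1 − 0.4200 = 0.5800
~S | Q = a + b − a·b on (0.5800, 0.4300) = 0.7606
(S & ~Q) | (~S | Q) = a + b − a·b on (0.2394, 0.7606) = 0.8179

0.818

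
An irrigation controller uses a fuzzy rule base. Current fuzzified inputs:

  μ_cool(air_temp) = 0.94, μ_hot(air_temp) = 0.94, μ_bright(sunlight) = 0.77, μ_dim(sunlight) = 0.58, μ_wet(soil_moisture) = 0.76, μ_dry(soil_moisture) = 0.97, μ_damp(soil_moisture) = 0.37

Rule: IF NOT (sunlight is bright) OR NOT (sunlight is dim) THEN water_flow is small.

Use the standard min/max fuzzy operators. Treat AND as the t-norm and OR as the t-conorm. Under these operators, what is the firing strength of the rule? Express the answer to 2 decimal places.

0.42

firing strength: ¬bright=1−0.77=0.23, ¬dim=1−0.58=0.42; OR[max(a, b)] → w = 0.42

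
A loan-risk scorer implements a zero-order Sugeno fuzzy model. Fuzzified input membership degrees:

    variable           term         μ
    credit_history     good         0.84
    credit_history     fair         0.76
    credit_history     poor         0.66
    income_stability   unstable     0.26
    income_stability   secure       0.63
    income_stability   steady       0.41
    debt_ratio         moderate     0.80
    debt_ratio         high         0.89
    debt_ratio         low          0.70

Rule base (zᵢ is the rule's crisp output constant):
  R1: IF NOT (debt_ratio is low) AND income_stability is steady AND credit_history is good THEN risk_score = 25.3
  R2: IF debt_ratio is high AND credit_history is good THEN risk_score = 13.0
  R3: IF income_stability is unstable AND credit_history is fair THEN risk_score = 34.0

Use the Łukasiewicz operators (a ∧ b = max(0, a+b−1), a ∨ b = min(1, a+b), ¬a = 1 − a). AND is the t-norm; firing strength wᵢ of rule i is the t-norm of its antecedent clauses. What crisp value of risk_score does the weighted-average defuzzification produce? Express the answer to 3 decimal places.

13.560

R1 (z=25.3): ¬low=1−0.70=0.30, steady=0.41, good=0.84; AND[max(0, a+b−1)] → w = 0.00
R2 (z=13.0): high=0.89, good=0.84; AND[max(0, a+b−1)] → w = 0.73
R3 (z=34.0): unstable=0.26, fair=0.76; AND[max(0, a+b−1)] → w = 0.02
Weighted average = (0.00·25.3 + 0.73·13.0 + 0.02·34.0) / (0.00 + 0.73 + 0.02)
  = 10.1700 / 0.7500 = 13.560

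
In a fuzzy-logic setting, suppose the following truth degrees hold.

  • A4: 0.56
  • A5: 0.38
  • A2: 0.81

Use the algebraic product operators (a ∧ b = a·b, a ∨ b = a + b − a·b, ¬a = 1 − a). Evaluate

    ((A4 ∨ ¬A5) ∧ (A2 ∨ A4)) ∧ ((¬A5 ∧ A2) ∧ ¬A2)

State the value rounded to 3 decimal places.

¬A5 = 1 − 0.3800 = 0.6200
A4 ∨ ¬A5 = a + b − a·b on (0.5600, 0.6200) = 0.8328
A2 ∨ A4 = a + b − a·b on (0.8100, 0.5600) = 0.9164
(A4 ∨ ¬A5) ∧ (A2 ∨ A4) = a·b on (0.8328, 0.9164) = 0.7632
¬A5 = 1 − 0.3800 = 0.6200
¬A5 ∧ A2 = a·b on (0.6200, 0.8100) = 0.5022
¬A2 = 1 − 0.8100 = 0.1900
(¬A5 ∧ A2) ∧ ¬A2 = a·b on (0.5022, 0.1900) = 0.0954
((A4 ∨ ¬A5) ∧ (A2 ∨ A4)) ∧ ((¬A5 ∧ A2) ∧ ¬A2) = a·b on (0.7632, 0.0954) = 0.0728

0.073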